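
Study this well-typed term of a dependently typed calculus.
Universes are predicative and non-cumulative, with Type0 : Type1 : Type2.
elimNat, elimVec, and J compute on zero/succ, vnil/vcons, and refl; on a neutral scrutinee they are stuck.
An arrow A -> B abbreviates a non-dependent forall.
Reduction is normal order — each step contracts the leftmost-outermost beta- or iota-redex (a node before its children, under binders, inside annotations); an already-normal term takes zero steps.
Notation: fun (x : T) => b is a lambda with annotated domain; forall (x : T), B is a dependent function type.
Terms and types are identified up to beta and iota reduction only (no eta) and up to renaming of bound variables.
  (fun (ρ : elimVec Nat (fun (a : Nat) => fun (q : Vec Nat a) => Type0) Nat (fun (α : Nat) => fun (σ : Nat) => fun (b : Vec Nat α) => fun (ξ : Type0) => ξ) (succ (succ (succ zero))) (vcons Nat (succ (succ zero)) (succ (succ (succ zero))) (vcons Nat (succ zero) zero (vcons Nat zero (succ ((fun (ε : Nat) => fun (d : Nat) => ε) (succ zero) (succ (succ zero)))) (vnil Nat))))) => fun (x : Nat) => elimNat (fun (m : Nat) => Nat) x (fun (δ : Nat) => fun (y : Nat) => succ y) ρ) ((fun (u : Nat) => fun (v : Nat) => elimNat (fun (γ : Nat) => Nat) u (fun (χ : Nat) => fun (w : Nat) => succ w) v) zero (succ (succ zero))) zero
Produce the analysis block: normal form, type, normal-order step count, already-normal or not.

reduced normal form:
  succ (succ zero)
type:
  Nat
reduction steps (normal order): 18
already normal: no
first redex: a beta-redex


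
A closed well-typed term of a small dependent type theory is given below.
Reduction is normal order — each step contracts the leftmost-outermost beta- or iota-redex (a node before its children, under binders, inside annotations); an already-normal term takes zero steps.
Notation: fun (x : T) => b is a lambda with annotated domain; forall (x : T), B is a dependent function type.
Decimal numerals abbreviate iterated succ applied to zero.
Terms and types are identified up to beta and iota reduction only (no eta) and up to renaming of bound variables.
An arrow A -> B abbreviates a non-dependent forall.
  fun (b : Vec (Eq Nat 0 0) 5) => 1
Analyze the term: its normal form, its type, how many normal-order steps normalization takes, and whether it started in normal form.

reduced normal form:
  fun (b : Vec (Eq Nat 0 0) 5) => 1
the term's type:
  Vec (Eq Nat 0 0) 5 -> Nat
steps to reach normal form (normal order): 0
started in normal form: yes


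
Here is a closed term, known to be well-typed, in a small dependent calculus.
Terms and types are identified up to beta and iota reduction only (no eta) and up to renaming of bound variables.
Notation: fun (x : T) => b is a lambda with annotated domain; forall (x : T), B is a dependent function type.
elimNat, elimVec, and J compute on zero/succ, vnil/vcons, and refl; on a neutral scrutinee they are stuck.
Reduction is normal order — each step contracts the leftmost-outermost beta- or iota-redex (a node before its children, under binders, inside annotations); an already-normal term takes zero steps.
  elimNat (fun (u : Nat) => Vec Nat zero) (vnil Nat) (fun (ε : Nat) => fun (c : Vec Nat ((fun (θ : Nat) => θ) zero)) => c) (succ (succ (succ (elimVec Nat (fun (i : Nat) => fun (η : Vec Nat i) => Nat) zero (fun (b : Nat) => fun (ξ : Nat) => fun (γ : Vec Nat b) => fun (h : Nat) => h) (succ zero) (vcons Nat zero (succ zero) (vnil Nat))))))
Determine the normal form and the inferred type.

normal form:
  vnil Nat
the term's type:
  Vec Nat zero
observation: the leftmost-outermost redex is an elimNat iota-redex, and normalization takes 17 steps.


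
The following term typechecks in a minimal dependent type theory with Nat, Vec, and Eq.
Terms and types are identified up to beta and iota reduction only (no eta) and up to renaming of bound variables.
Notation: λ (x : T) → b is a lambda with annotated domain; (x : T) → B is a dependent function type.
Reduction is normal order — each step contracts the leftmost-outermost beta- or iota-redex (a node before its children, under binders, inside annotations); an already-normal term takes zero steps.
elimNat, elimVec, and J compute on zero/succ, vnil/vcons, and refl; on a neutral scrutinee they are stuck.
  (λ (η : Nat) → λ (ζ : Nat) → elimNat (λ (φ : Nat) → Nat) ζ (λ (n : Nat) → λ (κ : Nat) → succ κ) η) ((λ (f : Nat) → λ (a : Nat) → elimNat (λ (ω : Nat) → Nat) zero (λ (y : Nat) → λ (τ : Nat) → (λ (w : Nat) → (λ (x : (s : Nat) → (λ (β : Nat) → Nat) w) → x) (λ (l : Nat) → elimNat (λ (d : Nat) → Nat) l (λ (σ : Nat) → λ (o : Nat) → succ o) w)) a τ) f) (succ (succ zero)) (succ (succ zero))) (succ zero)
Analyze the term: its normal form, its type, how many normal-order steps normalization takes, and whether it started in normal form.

normal form:
  succ (succ (succ (succ (succ zero))))
the term's type:
  Nat
steps to reach normal form (normal order): 44
term was already normal: no
first contracted redex: a beta-redex


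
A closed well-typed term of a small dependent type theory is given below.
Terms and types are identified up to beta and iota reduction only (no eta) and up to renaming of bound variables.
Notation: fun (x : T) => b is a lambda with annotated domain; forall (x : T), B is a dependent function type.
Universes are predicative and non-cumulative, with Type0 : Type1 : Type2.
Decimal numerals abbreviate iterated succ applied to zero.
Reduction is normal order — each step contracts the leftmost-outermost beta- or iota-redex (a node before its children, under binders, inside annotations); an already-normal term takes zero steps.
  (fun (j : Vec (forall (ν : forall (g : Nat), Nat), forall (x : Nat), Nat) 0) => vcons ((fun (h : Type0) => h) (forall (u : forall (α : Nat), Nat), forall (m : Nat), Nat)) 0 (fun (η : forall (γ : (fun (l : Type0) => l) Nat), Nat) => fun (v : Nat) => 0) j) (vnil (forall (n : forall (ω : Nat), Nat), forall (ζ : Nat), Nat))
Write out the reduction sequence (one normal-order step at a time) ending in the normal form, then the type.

reduction (normal order):
  (fun (j : Vec (forall (ν : forall (g : Nat), Nat), forall (x : Nat), Nat) 0) => vcons ((fun (h : Type0) => h) (forall (u : forall (α : Nat), Nat), forall (m : Nat), Nat)) 0 (fun (η : forall (γ : (fun (l : Type0) => l) Nat), Nat) => fun (v : Nat) => 0) j) (vnil (forall (n : forall (ω : Nat), Nat), forall (ζ : Nat), Nat))
  ~> vcons ((fun (j : Type0) => j) (forall (ν : forall (g : Nat), Nat), forall (x : Nat), Nat)) 0 (fun (h : forall (u : (fun (α : Type0) => α) Nat), Nat) => fun (m : Nat) => 0) (vnil (forall (η : forall (γ : Nat), Nat), forall (l : Nat), Nat))
  ~> vcons (forall (j : forall (ν : Nat), Nat), forall (g : Nat), Nat) 0 (fun (x : forall (h : (fun (u : Type0) => u) Nat), Nat) => fun (α : Nat) => 0) (vnil (forall (m : forall (η : Nat), Nat), forall (γ : Nat), Nat))
  ~> vcons (forall (j : forall (ν : Nat), Nat), forall (g : Nat), Nat) 0 (fun (x : forall (h : Nat), Nat) => fun (u : Nat) => 0) (vnil (forall (α : forall (m : Nat), Nat), forall (η : Nat), Nat))
type:
  Vec (forall (j : forall (ν : Nat), Nat), forall (g : Nat), Nat) 1


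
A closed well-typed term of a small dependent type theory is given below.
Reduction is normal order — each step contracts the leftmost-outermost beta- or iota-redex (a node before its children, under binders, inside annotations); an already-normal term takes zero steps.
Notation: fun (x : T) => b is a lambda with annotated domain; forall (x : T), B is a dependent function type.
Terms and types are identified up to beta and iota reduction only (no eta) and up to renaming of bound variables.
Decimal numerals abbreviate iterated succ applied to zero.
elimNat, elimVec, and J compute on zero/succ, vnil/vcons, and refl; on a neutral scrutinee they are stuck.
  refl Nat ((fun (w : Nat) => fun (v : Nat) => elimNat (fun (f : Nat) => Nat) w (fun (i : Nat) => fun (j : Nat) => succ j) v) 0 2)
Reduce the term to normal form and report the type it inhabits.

normal form:
  refl Nat 2
the term's type:
  Eq Nat 2 2
observation: 9 normal-order steps separate the term from its normal form.


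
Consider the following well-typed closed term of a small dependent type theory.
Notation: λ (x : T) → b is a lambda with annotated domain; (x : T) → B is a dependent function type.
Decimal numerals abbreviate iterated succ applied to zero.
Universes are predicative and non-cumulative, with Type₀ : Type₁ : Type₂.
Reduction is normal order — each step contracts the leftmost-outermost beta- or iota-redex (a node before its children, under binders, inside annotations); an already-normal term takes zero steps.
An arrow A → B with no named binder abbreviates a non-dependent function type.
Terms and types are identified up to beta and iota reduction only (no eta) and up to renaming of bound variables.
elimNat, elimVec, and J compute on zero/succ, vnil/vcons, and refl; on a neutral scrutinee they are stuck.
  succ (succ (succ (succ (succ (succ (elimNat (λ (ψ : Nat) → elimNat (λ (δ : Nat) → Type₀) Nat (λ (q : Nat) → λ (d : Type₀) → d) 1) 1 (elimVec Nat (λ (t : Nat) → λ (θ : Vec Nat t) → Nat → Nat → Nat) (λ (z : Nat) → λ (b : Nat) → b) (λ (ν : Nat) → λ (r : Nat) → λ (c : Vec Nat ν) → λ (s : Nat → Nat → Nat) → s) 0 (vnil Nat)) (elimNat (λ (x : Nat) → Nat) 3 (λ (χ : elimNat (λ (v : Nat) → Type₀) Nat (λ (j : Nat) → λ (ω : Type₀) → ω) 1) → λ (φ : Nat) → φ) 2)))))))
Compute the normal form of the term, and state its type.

reduced normal form:
  7
the term's type:
  Nat
observation: contracting an elimNat iota-redex first, the term normalizes in 22 steps.


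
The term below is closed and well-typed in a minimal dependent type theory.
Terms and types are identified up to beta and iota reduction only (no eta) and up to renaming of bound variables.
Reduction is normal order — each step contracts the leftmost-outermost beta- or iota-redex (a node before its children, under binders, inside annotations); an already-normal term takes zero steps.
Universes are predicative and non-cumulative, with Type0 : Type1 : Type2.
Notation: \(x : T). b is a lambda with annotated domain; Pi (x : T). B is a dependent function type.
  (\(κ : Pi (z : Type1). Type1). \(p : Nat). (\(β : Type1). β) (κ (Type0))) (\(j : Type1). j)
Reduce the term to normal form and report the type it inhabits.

reduced normal form:
  \(κ : Nat). Type0
inferred type:
  Pi (κ : Nat). Type1
observation: 3 normal-order steps normalize the term, beginning with a beta-redex.


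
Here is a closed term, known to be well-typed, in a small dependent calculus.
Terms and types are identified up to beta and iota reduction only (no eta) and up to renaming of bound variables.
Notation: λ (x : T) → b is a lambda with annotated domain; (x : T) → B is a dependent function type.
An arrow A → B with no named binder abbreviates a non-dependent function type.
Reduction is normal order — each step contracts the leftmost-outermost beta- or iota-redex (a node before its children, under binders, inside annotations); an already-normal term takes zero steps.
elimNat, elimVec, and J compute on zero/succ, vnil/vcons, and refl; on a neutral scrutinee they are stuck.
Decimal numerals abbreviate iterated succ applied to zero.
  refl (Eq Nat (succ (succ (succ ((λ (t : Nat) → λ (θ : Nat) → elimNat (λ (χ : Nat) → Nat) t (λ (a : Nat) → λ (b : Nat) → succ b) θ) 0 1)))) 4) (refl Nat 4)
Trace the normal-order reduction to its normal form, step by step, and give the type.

normal-order reduction:
  refl (Eq Nat (succ (succ (succ ((λ (t : Nat) → λ (θ : Nat) → elimNat (λ (χ : Nat) → Nat) t (λ (a : Nat) → λ (b : Nat) → succ b) θ) 0 1)))) 4) (refl Nat 4)
  ~> refl (Eq Nat (succ (succ (succ ((λ (t : Nat) → elimNat (λ (θ : Nat) → Nat) 0 (λ (χ : Nat) → λ (a : Nat) → succ a) t) 1)))) 4) (refl Nat 4)
  ~> refl (Eq Nat (succ (succ (succ (elimNat (λ (t : Nat) → Nat) 0 (λ (θ : Nat) → λ (χ : Nat) → succ χ) 1)))) 4) (refl Nat 4)
  ~> refl (Eq Nat (succ (succ (succ ((λ (t : Nat) → λ (θ : Nat) → succ θ) 0 (elimNat (λ (χ : Nat) → Nat) 0 (λ (a : Nat) → λ (b : Nat) → succ b) 0))))) 4) (refl Nat 4)
  ~> refl (Eq Nat (succ (succ (succ ((λ (t : Nat) → succ t) (elimNat (λ (θ : Nat) → Nat) 0 (λ (χ : Nat) → λ (a : Nat) → succ a) 0))))) 4) (refl Nat 4)
  ~> refl (Eq Nat (succ (succ (succ (succ (elimNat (λ (t : Nat) → Nat) 0 (λ (θ : Nat) → λ (χ : Nat) → succ χ) 0))))) 4) (refl Nat 4)
  ~> refl (Eq Nat 4 4) (refl Nat 4)
the term's type:
  Eq (Eq Nat 4 4) (refl Nat 4) (refl Nat 4)


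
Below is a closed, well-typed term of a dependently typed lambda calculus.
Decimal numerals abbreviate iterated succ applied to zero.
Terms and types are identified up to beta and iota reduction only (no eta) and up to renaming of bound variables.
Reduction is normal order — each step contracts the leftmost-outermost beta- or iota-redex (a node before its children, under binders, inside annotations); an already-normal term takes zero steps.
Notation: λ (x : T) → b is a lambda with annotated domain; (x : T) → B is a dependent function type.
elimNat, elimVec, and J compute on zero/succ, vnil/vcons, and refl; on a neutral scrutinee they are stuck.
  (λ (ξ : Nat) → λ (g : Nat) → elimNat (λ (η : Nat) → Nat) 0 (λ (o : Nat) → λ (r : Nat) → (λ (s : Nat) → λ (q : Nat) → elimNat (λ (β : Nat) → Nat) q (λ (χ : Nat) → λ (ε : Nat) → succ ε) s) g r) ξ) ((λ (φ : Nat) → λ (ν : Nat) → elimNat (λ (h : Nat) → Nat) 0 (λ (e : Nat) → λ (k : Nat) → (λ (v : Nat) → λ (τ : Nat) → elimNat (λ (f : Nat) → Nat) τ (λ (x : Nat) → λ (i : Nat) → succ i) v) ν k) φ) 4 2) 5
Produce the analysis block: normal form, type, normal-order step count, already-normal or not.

normal form:
  40
type:
  Nat
reduction steps (normal order): 96
started in normal form: no
first redex: a beta-redex


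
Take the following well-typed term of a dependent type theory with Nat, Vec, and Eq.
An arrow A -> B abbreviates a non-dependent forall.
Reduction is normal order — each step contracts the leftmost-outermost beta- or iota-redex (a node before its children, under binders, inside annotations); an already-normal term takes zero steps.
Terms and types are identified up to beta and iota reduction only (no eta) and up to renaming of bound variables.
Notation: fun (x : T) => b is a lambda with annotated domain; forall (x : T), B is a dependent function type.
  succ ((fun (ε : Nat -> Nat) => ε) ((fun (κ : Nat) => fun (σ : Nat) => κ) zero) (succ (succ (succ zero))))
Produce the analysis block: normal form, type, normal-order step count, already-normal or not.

normal form:
  succ zero
the term's type:
  Nat
steps to reach normal form (normal order): 3
term was already normal: no
first redex: a beta-redex


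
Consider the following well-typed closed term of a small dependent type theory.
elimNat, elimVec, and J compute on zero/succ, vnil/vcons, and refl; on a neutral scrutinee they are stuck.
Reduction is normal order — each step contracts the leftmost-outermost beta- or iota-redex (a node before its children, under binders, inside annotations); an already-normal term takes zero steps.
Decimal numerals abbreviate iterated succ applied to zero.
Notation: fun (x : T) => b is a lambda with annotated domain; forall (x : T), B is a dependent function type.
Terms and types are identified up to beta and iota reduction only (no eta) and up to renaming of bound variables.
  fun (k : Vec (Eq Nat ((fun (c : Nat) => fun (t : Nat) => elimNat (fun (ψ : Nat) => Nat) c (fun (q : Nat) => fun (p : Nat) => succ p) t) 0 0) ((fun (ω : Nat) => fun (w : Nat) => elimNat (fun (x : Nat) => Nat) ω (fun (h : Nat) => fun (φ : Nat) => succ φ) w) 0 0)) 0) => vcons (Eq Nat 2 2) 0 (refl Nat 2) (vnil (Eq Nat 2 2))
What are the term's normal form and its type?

normal form:
  fun (k : Vec (Eq Nat 0 0) 0) => vcons (Eq Nat 2 2) 0 (refl Nat 2) (vnil (Eq Nat 2 2))
inferred type:
  forall (k : Vec (Eq Nat 0 0) 0), Vec (Eq Nat 2 2) 1


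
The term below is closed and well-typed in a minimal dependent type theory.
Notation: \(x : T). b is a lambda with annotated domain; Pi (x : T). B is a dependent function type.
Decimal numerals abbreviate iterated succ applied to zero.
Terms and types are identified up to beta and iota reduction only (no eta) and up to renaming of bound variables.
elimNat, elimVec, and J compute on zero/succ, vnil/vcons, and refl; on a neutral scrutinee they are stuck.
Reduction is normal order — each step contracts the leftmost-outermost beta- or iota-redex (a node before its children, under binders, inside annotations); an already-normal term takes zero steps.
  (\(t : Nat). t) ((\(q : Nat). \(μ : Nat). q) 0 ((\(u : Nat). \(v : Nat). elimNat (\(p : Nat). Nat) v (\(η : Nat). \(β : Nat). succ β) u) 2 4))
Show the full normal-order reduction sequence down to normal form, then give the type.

reduction (normal order):
  (\(t : Nat). t) ((\(q : Nat). \(μ : Nat). q) 0 ((\(u : Nat). \(v : Nat). elimNat (\(p : Nat). Nat) v (\(η : Nat). \(β : Nat). succ β) u) 2 4))
  ~> (\(t : Nat). \(q : Nat). t) 0 ((\(μ : Nat). \(u : Nat). elimNat (\(v : Nat). Nat) u (\(p : Nat). \(η : Nat). succ η) μ) 2 4)
  ~> (\(t : Nat). 0) ((\(q : Nat). \(μ : Nat). elimNat (\(u : Nat). Nat) μ (\(v : Nat). \(p : Nat). succ p) q) 2 4)
  ~> 0
the term's type:
  Nat


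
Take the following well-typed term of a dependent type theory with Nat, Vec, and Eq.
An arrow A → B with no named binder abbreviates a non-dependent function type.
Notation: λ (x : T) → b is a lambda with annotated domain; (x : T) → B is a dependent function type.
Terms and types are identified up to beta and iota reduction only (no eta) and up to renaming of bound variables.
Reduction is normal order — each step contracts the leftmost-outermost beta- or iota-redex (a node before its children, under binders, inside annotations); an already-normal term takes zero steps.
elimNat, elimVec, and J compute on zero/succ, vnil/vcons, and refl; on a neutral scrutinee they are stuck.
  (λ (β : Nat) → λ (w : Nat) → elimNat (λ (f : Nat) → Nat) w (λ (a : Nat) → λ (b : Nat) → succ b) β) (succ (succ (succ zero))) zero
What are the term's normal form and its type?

reduced normal form:
  succ (succ (succ zero))
inferred type:
  Nat


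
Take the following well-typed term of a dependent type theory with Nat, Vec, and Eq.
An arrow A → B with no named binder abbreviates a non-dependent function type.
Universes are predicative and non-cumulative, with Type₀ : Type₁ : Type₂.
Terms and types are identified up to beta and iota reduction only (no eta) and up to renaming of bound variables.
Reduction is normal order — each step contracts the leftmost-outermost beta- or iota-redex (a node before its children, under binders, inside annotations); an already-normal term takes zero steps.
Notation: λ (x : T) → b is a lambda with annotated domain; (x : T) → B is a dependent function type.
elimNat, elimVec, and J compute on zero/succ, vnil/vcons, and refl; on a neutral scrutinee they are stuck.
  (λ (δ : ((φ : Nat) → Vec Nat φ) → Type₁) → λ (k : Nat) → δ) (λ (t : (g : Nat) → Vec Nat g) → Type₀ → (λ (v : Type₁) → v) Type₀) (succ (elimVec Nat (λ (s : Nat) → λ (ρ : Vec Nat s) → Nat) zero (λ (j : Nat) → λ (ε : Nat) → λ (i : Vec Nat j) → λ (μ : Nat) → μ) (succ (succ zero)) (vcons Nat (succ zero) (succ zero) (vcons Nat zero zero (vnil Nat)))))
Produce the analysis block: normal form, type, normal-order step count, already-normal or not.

normal form:
  λ (δ : (φ : Nat) → Vec Nat φ) → Type₀ → Type₀
inferred type:
  ((δ : Nat) → Vec Nat δ) → Type₁
reduction steps (normal order): 3
term was already normal: no
first redex: a beta-redex


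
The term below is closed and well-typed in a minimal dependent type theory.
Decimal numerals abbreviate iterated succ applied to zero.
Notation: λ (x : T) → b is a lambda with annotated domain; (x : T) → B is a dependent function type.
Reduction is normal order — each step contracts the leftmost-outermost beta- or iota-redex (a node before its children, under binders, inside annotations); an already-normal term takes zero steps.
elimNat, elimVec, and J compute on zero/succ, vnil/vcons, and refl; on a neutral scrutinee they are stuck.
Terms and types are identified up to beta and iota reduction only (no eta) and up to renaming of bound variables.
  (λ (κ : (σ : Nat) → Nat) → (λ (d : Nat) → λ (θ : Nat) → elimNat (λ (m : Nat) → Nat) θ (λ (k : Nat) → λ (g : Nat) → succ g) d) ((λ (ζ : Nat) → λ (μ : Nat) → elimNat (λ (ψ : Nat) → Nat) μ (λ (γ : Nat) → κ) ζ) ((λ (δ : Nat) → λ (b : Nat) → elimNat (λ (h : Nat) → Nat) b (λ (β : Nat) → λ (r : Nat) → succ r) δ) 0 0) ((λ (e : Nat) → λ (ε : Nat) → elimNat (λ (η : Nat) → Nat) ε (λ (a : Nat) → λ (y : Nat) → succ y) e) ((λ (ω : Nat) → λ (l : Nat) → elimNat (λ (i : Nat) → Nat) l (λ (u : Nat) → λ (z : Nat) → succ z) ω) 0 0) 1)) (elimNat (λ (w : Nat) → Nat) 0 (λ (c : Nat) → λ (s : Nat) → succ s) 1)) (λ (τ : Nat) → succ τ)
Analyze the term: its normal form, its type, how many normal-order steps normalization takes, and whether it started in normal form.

normal form:
  2
inferred type:
  Nat
normal-order step count: 23
already normal: no
first redex: a beta-redex


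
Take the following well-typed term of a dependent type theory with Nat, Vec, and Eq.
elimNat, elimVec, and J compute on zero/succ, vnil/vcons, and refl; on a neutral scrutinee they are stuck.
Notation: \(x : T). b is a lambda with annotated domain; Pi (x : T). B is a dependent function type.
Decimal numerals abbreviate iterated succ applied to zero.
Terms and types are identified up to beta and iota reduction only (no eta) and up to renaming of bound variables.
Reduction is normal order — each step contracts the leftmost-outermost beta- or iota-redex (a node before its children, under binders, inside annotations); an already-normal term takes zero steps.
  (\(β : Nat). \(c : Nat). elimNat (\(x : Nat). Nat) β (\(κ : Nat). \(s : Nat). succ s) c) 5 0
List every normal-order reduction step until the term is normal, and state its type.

normal-order reduction sequence:
  (\(β : Nat). \(c : Nat). elimNat (\(x : Nat). Nat) β (\(κ : Nat). \(s : Nat). succ s) c) 5 0
  ~> (\(β : Nat). elimNat (\(c : Nat). Nat) 5 (\(x : Nat). \(κ : Nat). succ κ) β) 0
  ~> elimNat (\(β : Nat). Nat) 5 (\(c : Nat). \(x : Nat). succ x) 0
  ~> 5
type:
  Nat


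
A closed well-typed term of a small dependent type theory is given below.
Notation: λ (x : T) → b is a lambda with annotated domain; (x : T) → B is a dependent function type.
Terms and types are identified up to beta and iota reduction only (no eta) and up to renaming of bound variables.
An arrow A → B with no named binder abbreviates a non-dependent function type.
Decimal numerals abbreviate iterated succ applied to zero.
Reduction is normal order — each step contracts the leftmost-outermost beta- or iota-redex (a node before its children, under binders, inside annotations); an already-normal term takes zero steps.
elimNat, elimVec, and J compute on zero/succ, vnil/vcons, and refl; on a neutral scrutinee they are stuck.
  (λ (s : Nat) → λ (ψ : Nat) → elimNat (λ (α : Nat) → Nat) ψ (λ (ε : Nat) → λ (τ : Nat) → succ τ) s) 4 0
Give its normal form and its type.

reduced normal form:
  4
the term's type:
  Nat


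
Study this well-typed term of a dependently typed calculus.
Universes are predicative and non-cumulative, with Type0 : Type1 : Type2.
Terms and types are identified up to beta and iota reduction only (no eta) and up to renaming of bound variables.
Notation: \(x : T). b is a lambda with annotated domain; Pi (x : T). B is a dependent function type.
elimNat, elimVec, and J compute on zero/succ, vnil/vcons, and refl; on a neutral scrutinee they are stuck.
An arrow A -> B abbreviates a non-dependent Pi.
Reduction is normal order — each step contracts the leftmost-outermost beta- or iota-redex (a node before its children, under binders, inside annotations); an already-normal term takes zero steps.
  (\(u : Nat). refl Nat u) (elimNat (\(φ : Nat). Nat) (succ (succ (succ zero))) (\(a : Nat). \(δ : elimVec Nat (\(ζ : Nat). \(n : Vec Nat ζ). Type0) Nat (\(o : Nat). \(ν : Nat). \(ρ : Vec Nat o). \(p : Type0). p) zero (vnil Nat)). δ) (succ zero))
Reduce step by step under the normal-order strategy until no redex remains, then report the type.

reduction (normal order):
  (\(u : Nat). refl Nat u) (elimNat (\(φ : Nat). Nat) (succ (succ (succ zero))) (\(a : Nat). \(δ : elimVec Nat (\(ζ : Nat). \(n : Vec Nat ζ). Type0) Nat (\(o : Nat). \(ν : Nat). \(ρ : Vec Nat o). \(p : Type0). p) zero (vnil Nat)). δ) (succ zero))
  ~> refl Nat (elimNat (\(u : Nat). Nat) (succ (succ (succ zero))) (\(φ : Nat). \(a : elimVec Nat (\(δ : Nat). \(ζ : Vec Nat δ). Type0) Nat (\(n : Nat). \(o : Nat). \(ν : Vec Nat n). \(ρ : Type0). ρ) zero (vnil Nat)). a) (succ zero))
  ~> refl Nat ((\(u : Nat). \(φ : elimVec Nat (\(a : Nat). \(δ : Vec Nat a). Type0) Nat (\(ζ : Nat). \(n : Nat). \(o : Vec Nat ζ). \(ν : Type0). ν) zero (vnil Nat)). φ) zero (elimNat (\(ρ : Nat). Nat) (succ (succ (succ zero))) (\(p : Nat). \(ξ : elimVec Nat (\(w : Nat). \(c : Vec Nat w). Type0) Nat (\(s : Nat). \(κ : Nat). \(m : Vec Nat s). \(β : Type0). β) zero (vnil Nat)). ξ) zero))
  ~> refl Nat ((\(u : elimVec Nat (\(φ : Nat). \(a : Vec Nat φ). Type0) Nat (\(δ : Nat). \(ζ : Nat). \(n : Vec Nat δ). \(o : Type0). o) zero (vnil Nat)). u) (elimNat (\(ν : Nat). Nat) (succ (succ (succ zero))) (\(ρ : Nat). \(p : elimVec Nat (\(ξ : Nat). \(w : Vec Nat ξ). Type0) Nat (\(c : Nat). \(s : Nat). \(κ : Vec Nat c). \(m : Type0). m) zero (vnil Nat)). p) zero))
  ~> refl Nat (elimNat (\(u : Nat). Nat) (succ (succ (succ zero))) (\(φ : Nat). \(a : elimVec Nat (\(δ : Nat). \(ζ : Vec Nat δ). Type0) Nat (\(n : Nat). \(o : Nat). \(ν : Vec Nat n). \(ρ : Type0). ρ) zero (vnil Nat)). a) zero)
  ~> refl Nat (succ (succ (succ zero)))
the term's type:
  Eq Nat (succ (succ (succ zero))) (succ (succ (succ zero)))


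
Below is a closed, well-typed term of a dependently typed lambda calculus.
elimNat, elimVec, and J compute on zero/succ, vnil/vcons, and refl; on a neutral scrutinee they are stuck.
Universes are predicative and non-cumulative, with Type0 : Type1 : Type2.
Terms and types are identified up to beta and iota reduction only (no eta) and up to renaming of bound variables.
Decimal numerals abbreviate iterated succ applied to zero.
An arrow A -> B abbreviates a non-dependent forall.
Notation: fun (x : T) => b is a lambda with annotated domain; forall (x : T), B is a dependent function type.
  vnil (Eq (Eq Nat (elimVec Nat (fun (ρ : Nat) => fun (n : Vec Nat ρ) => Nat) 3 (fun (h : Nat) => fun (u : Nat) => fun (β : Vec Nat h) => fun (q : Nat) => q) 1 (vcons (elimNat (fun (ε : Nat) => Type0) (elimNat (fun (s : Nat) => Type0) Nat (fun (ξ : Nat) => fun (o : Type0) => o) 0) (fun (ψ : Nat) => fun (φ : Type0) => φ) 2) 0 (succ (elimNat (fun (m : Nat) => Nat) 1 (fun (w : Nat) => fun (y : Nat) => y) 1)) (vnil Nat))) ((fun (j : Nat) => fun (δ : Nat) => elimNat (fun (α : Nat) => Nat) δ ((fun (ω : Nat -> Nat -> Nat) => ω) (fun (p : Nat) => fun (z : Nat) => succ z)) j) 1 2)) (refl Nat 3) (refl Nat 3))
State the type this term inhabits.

inferred type:
  Vec (Eq (Eq Nat 3 3) (refl Nat 3) (refl Nat 3)) 0


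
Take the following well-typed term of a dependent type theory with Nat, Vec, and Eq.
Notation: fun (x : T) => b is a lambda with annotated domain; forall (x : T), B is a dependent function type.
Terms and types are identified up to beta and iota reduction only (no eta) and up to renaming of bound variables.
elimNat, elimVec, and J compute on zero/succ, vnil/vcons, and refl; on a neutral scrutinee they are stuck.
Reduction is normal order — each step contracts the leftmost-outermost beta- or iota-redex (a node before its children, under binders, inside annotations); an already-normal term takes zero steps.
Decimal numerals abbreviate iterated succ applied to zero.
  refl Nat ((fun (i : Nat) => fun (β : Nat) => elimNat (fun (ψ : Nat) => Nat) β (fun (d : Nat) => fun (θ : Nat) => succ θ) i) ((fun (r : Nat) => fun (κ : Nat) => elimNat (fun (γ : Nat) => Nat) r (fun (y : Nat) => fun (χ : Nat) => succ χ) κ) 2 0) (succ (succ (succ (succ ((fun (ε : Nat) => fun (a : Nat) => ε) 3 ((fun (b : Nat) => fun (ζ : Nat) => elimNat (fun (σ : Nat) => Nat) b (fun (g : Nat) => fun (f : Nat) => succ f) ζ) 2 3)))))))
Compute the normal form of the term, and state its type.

normal form:
  refl Nat 9
the term's type:
  Eq Nat 9 9
observation: 14 normal-order steps normalize the term, beginning with a beta-redex.


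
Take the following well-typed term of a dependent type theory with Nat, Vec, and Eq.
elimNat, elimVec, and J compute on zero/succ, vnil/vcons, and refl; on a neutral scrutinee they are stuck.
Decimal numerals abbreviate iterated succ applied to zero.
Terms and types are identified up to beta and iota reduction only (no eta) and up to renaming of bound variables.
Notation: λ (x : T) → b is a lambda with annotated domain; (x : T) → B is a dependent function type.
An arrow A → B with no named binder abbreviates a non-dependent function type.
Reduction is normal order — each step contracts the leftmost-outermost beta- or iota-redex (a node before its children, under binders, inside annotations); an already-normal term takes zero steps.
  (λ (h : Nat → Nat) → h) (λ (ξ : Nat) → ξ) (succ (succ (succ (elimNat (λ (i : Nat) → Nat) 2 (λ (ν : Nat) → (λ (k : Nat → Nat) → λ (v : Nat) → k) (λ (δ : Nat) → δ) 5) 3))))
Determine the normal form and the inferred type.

normal form:
  5
inferred type:
  Nat


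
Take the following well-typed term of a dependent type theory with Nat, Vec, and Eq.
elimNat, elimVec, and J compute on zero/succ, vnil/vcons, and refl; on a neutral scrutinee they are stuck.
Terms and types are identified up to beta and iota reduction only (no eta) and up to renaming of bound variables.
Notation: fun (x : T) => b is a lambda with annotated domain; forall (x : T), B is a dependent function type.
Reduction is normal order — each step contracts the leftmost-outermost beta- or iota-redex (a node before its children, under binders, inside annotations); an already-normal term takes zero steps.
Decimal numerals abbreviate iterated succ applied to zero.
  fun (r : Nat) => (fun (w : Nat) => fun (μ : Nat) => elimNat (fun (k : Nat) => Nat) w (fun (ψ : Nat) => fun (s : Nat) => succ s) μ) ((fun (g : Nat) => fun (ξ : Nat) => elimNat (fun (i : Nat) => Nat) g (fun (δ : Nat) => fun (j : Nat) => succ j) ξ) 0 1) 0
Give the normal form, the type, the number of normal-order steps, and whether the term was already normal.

normal form:
  fun (r : Nat) => 1
type:
  forall (r : Nat), Nat
steps to reach normal form (normal order): 9
already normal: no
first contracted redex: a beta-redex


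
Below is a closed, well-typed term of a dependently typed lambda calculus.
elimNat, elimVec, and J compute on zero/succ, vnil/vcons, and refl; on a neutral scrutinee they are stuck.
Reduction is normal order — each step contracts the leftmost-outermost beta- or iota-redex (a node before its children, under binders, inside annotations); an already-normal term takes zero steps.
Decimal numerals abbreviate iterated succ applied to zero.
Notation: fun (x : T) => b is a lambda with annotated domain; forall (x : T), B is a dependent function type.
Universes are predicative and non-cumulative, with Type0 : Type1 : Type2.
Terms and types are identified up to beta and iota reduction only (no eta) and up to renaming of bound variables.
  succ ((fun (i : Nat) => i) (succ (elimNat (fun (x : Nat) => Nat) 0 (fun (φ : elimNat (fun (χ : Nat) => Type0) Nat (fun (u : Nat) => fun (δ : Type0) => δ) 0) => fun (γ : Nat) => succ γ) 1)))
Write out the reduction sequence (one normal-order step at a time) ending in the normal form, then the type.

normal-order reduction sequence:
  succ ((fun (i : Nat) => i) (succ (elimNat (fun (x : Nat) => Nat) 0 (fun (φ : elimNat (fun (χ : Nat) => Type0) Nat (fun (u : Nat) => fun (δ : Type0) => δ) 0) => fun (γ : Nat) => succ γ) 1)))
  ~> succ (succ (elimNat (fun (i : Nat) => Nat) 0 (fun (x : elimNat (fun (φ : Nat) => Type0) Nat (fun (χ : Nat) => fun (u : Type0) => u) 0) => fun (δ : Nat) => succ δ) 1))
  ~> succ (succ ((fun (i : elimNat (fun (x : Nat) => Type0) Nat (fun (φ : Nat) => fun (χ : Type0) => χ) 0) => fun (u : Nat) => succ u) 0 (elimNat (fun (δ : Nat) => Nat) 0 (fun (γ : elimNat (fun (b : Nat) => Type0) Nat (fun (m : Nat) => fun (η : Type0) => η) 0) => fun (ω : Nat) => succ ω) 0)))
  ~> succ (succ ((fun (i : Nat) => succ i) (elimNat (fun (x : Nat) => Nat) 0 (fun (φ : elimNat (fun (χ : Nat) => Type0) Nat (fun (u : Nat) => fun (δ : Type0) => δ) 0) => fun (γ : Nat) => succ γ) 0)))
  ~> succ (succ (succ (elimNat (fun (i : Nat) => Nat) 0 (fun (x : elimNat (fun (φ : Nat) => Type0) Nat (fun (χ : Nat) => fun (u : Type0) => u) 0) => fun (δ : Nat) => succ δ) 0)))
  ~> 3
inferred type:
  Nat


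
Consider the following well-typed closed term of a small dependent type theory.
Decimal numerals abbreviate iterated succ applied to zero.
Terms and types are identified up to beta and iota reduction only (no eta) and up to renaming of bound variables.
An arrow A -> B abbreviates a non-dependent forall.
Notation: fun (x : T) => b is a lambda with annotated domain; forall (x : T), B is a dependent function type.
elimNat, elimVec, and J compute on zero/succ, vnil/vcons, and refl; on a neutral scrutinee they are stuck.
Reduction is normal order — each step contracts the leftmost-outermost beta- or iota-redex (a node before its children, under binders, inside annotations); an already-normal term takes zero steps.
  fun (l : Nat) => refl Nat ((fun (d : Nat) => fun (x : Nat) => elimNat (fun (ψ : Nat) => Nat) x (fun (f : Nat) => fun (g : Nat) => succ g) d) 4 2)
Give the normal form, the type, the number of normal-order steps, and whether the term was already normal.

resulting normal form:
  fun (l : Nat) => refl Nat 6
type:
  Nat -> Eq Nat 6 6
steps to reach normal form (normal order): 15
started in normal form: no
first redex: a beta-redex


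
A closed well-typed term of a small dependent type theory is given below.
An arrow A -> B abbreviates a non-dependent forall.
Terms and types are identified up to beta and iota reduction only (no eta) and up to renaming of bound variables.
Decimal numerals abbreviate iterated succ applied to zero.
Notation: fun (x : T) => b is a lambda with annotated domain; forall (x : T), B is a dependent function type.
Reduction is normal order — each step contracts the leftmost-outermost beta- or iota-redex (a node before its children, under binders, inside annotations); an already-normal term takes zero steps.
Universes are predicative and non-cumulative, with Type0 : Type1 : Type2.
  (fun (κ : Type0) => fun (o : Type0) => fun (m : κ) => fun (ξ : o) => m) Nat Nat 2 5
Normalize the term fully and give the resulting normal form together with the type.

reduced normal form:
  2
the term's type:
  Nat


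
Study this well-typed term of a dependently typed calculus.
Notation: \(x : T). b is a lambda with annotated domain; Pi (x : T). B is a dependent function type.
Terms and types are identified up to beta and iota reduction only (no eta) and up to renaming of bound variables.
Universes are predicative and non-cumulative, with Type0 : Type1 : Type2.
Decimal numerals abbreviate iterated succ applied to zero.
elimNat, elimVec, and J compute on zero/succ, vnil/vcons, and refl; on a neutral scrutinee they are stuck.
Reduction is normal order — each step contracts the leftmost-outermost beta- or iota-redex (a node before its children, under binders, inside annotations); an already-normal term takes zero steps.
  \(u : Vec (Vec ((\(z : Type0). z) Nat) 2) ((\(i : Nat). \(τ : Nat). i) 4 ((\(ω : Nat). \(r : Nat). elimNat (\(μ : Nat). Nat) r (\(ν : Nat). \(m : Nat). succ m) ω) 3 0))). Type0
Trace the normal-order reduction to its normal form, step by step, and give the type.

reduction (normal order):
  \(u : Vec (Vec ((\(z : Type0). z) Nat) 2) ((\(i : Nat). \(τ : Nat). i) 4 ((\(ω : Nat). \(r : Nat). elimNat (\(μ : Nat). Nat) r (\(ν : Nat). \(m : Nat). succ m) ω) 3 0))). Type0
  ~> \(u : Vec (Vec Nat 2) ((\(z : Nat). \(i : Nat). z) 4 ((\(τ : Nat). \(ω : Nat). elimNat (\(r : Nat). Nat) ω (\(μ : Nat). \(ν : Nat). succ ν) τ) 3 0))). Type0
  ~> \(u : Vec (Vec Nat 2) ((\(z : Nat). 4) ((\(i : Nat). \(τ : Nat). elimNat (\(ω : Nat). Nat) τ (\(r : Nat). \(μ : Nat). succ μ) i) 3 0))). Type0
  ~> \(u : Vec (Vec Nat 2) 4). Type0
the term's type:
  Pi (u : Vec (Vec Nat 2) 4). Type1


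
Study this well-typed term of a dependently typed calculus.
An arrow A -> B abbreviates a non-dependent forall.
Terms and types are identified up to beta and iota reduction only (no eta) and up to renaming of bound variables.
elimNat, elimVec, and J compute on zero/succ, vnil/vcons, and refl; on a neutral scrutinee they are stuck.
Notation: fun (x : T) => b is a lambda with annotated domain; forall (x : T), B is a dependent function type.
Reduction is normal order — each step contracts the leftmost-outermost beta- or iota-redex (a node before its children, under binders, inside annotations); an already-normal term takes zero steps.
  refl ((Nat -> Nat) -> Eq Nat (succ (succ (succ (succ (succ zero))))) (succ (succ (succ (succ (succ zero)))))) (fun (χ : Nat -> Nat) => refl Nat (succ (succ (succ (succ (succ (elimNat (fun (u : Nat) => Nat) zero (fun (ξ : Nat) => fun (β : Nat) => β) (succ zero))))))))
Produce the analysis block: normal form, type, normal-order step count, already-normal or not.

resulting normal form:
  refl ((Nat -> Nat) -> Eq Nat (succ (succ (succ (succ (succ zero))))) (succ (succ (succ (succ (succ zero)))))) (fun (χ : Nat -> Nat) => refl Nat (succ (succ (succ (succ (succ zero))))))
the term's type:
  Eq ((Nat -> Nat) -> Eq Nat (succ (succ (succ (succ (succ zero))))) (succ (succ (succ (succ (succ zero)))))) (fun (χ : Nat -> Nat) => refl Nat (succ (succ (succ (succ (succ zero)))))) (fun (u : Nat -> Nat) => refl Nat (succ (succ (succ (succ (succ zero))))))
steps to reach normal form (normal order): 4
already normal: no
first redex: an elimNat iota-redex


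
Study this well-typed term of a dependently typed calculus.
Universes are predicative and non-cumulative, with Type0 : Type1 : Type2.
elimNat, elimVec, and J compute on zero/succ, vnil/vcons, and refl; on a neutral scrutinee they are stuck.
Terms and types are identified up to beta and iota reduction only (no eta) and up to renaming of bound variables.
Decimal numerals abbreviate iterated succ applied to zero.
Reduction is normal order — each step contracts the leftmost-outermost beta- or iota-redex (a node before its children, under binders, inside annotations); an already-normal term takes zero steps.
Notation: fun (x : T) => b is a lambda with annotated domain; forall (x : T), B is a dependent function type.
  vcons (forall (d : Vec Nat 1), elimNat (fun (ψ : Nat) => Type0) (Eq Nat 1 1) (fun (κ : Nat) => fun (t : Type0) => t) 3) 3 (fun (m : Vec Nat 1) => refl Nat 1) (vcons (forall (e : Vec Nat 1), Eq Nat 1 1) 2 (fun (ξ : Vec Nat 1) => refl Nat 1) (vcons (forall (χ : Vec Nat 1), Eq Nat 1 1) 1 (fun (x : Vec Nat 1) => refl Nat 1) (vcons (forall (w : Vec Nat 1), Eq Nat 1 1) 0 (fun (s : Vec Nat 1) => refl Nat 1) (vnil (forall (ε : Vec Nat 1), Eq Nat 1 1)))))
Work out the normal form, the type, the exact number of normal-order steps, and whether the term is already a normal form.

normal form:
  vcons (forall (d : Vec Nat 1), Eq Nat 1 1) 3 (fun (ψ : Vec Nat 1) => refl Nat 1) (vcons (forall (κ : Vec Nat 1), Eq Nat 1 1) 2 (fun (t : Vec Nat 1) => refl Nat 1) (vcons (forall (m : Vec Nat 1), Eq Nat 1 1) 1 (fun (e : Vec Nat 1) => refl Nat 1) (vcons (forall (ξ : Vec Nat 1), Eq Nat 1 1) 0 (fun (χ : Vec Nat 1) => refl Nat 1) (vnil (forall (x : Vec Nat 1), Eq Nat 1 1)))))
inferred type:
  Vec (forall (d : Vec Nat 1), Eq Nat 1 1) 4
reduction steps (normal order): 10
term was already normal: no
first contracted redex: an elimNat iota-redex
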